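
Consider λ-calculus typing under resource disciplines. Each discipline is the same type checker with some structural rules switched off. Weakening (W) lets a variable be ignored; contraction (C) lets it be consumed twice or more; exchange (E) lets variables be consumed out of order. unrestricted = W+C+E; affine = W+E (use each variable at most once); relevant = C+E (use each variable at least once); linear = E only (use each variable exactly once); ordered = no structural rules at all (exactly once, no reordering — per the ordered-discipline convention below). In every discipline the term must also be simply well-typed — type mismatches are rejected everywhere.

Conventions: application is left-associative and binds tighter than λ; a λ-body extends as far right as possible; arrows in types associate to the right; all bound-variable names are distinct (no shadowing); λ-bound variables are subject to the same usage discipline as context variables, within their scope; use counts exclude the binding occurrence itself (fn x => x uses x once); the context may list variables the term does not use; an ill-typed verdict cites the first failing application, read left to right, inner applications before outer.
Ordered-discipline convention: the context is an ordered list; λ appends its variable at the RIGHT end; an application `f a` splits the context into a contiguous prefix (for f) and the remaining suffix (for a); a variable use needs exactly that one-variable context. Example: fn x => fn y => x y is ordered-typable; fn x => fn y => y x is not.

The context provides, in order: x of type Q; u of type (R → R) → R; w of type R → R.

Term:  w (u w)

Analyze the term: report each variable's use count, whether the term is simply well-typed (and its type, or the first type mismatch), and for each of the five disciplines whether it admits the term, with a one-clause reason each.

counts: x=0; u=1; w=2
left-to-right use order: w, u, w
typing: well-typed at R
ordered ✗ (w ×2 used more than once (contraction); unused: x — weakening required)
linear ✗ (w ×2 used more than once (contraction); unused: x — weakening required)
affine ✗ (w ×2 used more than once (contraction))
relevant ✗ (unused: x — weakening required)
unrestricted ✓ (typability at R is all that's needed)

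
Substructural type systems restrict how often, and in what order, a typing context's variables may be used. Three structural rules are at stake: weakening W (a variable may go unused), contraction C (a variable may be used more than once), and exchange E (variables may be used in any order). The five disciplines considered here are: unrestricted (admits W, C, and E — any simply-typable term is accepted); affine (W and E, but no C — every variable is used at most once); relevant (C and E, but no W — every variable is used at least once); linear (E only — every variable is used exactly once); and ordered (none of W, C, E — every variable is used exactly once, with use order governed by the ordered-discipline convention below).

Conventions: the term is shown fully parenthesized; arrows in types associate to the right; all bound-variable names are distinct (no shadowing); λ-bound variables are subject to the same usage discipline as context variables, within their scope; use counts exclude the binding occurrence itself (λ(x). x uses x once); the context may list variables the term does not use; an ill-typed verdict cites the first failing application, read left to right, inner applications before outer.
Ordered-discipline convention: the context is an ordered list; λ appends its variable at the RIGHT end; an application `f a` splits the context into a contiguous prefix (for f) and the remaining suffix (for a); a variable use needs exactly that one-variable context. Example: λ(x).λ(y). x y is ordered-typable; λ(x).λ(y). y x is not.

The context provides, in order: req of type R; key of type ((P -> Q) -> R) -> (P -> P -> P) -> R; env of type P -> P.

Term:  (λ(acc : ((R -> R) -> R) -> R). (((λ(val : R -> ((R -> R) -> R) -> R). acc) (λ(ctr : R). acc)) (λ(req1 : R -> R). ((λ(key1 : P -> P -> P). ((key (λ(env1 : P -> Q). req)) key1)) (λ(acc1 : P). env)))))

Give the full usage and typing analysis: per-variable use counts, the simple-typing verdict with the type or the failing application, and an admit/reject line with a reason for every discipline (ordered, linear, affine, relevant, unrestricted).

variable uses: req ×1; key ×1; env ×1; acc (bound) ×2; val (bound) ×0; ctr (bound) ×0; req1 (bound) ×0; key1 (bound) ×1; env1 (bound) ×0; acc1 (bound) ×0
left-to-right use order: acc, acc, key, req, key1, env
typing: well-typed at (((R -> R) -> R) -> R) -> R
ordered: ✗ — acc ×2 used more than once (contraction); val, ctr, req1, env1, acc1 left unused
linear: ✗ — acc ×2 used more than once (contraction); val, ctr, req1, env1, acc1 left unused
affine: ✗ — acc ×2 used more than once (contraction)
relevant: ✗ — val, ctr, req1, env1, acc1 left unused
unrestricted: ✓ — typability at (((R -> R) -> R) -> R) -> R is all that's needed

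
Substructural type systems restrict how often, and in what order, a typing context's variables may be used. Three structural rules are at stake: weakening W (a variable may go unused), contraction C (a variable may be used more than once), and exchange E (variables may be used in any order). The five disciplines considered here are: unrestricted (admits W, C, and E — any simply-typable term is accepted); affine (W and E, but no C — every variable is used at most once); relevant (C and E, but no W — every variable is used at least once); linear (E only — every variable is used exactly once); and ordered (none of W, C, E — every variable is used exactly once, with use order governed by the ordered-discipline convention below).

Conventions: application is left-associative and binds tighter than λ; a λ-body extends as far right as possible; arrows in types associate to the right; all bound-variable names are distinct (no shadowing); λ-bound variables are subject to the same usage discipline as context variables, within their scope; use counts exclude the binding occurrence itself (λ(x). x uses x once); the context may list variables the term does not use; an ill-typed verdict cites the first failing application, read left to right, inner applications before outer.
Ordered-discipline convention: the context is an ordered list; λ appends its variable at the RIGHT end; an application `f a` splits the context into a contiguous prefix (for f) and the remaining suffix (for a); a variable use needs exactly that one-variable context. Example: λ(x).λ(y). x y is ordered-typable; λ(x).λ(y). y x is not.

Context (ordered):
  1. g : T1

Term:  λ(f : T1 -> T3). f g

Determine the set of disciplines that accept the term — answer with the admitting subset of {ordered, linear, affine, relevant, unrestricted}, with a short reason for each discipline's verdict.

admitted in: linear, affine, relevant, unrestricted
counts: g=1, f [bound]=1
use order (left to right): f, g
typing: well-typed — term : (T1 -> T3) -> T3
ordered: ✗ — needs exchange: uses follow f, g
linear: ✓ — single use per variable (g, f)
affine: ✓ — g, f: no repeats, contraction unneeded
relevant: ✓ — at least one use each (g, f)
unrestricted: ✓ — typability at (T1 -> T3) -> T3 is all that's needed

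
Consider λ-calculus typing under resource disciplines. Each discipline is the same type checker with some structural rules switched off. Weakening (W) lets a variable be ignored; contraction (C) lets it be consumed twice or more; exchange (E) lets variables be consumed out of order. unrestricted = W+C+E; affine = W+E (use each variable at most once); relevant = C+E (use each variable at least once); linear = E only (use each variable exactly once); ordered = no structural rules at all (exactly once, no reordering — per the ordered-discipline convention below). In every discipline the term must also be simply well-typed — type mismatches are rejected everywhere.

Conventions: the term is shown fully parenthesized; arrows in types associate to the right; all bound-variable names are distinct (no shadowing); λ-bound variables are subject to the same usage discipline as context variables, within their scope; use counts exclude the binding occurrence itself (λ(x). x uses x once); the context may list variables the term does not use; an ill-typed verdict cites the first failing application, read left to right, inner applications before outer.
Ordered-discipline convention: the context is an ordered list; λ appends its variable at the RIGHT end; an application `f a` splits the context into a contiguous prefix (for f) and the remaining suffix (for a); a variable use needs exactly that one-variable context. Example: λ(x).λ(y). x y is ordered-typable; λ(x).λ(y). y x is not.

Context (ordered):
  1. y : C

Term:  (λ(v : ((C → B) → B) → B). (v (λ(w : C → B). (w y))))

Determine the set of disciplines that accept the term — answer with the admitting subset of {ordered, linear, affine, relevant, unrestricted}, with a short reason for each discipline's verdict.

accepted by: linear, affine, relevant, unrestricted
counts: y=1; v (bound)=1; w (bound)=1
left-to-right use order: v, w, y
typing: well-typed — term : (((C → B) → B) → B) → B
ordered: ✗ — no ordered split (uses run v, w, y)
linear: ✓ — exactly-once usage across y, v, w
affine: ✓ — none of y, v, w used more than once
relevant: ✓ — every one of y, v, w appears
unrestricted: ✓ — typability at (((C → B) → B) → B) → B is all that's needed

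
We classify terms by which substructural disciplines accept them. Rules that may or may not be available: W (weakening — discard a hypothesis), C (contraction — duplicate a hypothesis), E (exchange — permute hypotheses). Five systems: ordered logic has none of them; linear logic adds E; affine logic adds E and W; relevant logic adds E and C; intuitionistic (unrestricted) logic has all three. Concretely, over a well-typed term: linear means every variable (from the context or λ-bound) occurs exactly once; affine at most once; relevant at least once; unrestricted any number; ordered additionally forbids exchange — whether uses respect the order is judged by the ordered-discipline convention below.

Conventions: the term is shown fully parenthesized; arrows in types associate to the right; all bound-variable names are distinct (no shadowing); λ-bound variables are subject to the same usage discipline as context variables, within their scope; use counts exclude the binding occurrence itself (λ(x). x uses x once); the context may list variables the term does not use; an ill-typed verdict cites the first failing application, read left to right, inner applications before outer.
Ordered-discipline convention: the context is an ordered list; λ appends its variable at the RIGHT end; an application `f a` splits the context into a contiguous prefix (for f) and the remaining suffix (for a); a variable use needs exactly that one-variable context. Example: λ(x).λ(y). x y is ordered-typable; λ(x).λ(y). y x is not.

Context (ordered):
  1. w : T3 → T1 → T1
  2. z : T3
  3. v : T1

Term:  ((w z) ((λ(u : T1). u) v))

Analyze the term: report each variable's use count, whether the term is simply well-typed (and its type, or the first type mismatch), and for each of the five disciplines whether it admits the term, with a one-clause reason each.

variable uses: w ×1, z ×1, v ×1, u (λ-bound) ×1
use order (left to right): w, z, u, v
typing: ✓ — T1
ordered ✓ (w, z, v, u: once each, no exchange needed)
linear ✓ (w, z, v, u: one use apiece)
affine ✓ (none of w, z, v, u used more than once)
relevant ✓ (every one of w, z, v, u appears)
unrestricted ✓ (type-checks (T1) and nothing is barred)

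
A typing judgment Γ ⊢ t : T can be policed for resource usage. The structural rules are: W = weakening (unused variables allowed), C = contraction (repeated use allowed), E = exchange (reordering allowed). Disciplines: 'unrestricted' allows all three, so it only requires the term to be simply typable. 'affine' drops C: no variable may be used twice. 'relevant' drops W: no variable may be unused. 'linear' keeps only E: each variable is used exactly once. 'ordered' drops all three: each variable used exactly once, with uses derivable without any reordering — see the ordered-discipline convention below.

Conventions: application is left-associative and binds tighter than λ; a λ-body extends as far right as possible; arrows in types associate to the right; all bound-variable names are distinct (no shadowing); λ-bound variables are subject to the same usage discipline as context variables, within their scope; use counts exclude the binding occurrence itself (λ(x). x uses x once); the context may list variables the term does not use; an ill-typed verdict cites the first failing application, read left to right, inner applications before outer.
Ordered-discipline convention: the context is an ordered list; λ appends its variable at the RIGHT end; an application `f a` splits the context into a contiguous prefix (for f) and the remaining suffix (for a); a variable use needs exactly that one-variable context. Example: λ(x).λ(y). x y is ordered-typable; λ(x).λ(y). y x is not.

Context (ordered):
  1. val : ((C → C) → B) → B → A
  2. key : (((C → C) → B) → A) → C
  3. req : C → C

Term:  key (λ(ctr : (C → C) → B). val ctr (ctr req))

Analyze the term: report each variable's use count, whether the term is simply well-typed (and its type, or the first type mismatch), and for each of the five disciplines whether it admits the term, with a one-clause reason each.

use counts: val ×1, key ×1, req ×1, ctr (λ-bound) ×2
order of uses: key, val, ctr, ctr, req
typing: well-typed at C
ordered: ✗, ctr ×2 used more than once (contraction)
linear: ✗, ctr ×2 used more than once (contraction)
affine: ✗, ctr ×2 used more than once (contraction)
relevant: ✓, val, key, req, ctr: all used, weakening unneeded
unrestricted: ✓, type-checks (C) and nothing is barred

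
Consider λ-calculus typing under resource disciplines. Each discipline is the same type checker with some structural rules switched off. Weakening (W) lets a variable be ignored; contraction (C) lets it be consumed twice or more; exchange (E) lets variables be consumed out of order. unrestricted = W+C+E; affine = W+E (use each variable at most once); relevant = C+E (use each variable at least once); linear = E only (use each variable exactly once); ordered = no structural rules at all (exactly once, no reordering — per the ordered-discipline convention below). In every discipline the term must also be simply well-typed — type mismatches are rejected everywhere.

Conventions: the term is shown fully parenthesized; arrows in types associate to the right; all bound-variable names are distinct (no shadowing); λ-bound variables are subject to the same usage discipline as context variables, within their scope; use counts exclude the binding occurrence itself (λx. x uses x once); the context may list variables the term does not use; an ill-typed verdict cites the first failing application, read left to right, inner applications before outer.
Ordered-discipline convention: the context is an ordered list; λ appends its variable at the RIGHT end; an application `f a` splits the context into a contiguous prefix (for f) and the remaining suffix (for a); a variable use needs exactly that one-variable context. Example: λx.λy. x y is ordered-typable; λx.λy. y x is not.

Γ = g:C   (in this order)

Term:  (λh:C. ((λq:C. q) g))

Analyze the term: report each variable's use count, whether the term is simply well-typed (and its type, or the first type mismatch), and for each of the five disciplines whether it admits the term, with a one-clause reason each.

counts: g=1; h (λ-bound)=0; q (λ-bound)=1
order of uses: q, g
typing: ✓ — C → C
ordered: ✗, needs weakening: h unused
linear: ✗, needs weakening: h unused
affine: ✓, at most one use each (g, h, q)
relevant: ✗, needs weakening: h unused
unrestricted: ✓, simply typable at C → C; W, C, E all held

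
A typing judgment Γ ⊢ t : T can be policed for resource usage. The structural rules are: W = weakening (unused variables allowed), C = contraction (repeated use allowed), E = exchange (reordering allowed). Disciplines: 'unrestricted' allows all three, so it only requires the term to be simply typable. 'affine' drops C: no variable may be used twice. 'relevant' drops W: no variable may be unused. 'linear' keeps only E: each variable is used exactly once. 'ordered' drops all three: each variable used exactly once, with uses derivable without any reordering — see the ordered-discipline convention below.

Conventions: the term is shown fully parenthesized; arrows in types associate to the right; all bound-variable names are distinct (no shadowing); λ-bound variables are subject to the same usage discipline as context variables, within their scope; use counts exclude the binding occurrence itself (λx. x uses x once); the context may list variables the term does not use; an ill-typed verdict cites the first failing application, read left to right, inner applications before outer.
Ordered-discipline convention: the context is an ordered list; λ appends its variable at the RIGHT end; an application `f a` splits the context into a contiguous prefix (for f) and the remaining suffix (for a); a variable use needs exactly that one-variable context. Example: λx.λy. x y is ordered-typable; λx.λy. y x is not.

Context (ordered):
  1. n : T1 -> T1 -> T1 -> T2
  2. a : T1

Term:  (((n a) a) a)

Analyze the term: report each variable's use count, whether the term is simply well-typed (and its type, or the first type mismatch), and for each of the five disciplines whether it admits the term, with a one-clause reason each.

usage: n: 1, a: 3
uses in reading order: n, a, a, a
typing: the term checks, with type T2
ordered: ✗ — a ×3 used more than once (contraction)
linear: ✗ — a ×3 used more than once (contraction)
affine: ✗ — a ×3 used more than once (contraction)
relevant: ✓ — every one of n, a appears
unrestricted: ✓ — well-typed at T2; no restrictions here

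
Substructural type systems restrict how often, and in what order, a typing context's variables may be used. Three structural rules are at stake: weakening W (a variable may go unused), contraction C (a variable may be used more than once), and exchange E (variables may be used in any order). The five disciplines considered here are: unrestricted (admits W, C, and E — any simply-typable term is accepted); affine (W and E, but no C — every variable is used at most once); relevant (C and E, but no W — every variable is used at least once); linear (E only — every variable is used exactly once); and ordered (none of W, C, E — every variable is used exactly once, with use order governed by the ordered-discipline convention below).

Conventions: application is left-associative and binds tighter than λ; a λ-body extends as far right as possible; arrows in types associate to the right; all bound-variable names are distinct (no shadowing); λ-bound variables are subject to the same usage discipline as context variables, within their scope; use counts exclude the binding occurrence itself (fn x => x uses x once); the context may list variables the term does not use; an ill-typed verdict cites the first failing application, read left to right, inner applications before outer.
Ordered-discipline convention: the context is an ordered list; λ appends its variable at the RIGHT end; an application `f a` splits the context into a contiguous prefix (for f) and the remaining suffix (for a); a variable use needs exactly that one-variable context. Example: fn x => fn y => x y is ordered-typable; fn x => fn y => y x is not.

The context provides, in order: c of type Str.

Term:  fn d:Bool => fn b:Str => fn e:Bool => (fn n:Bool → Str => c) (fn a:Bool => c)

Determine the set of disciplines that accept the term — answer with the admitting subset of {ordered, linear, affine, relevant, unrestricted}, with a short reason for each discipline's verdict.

accepted by: unrestricted
usage: c: 2, d [bound]: 0, b [bound]: 0, e [bound]: 0, n [bound]: 0, a [bound]: 0
order of uses: c, c
typing: well-typed at Bool → Str → Bool → Str
ordered: ✗, repeated use of c ×2; needs weakening: d, b, e, n, a unused
linear: ✗, repeated use of c ×2; needs weakening: d, b, e, n, a unused
affine: ✗, repeated use of c ×2
relevant: ✗, needs weakening: d, b, e, n, a unused
unrestricted: ✓, simply typable at Bool → Str → Bool → Str; W, C, E all held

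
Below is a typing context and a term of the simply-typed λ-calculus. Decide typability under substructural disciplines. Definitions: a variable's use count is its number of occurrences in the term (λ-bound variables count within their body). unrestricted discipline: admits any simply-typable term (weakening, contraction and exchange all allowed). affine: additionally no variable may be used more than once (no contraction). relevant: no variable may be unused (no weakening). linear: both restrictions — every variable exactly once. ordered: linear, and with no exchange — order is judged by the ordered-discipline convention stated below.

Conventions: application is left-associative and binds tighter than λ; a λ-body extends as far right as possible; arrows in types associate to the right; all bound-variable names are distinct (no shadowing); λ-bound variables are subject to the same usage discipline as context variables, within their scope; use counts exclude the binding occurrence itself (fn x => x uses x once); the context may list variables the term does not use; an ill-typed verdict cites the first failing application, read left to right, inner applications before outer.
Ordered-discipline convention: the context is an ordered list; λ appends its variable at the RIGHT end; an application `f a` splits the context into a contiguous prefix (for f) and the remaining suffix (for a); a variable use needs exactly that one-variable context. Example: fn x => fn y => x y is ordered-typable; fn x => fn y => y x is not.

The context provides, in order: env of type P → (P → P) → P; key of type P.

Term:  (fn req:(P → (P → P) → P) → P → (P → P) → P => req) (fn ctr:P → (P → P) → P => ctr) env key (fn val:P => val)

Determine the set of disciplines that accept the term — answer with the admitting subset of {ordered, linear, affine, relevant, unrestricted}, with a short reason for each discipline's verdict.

admitting disciplines: ordered, linear, affine, relevant, unrestricted
variable uses: env=1, key=1, req (bound)=1, ctr (bound)=1, val (bound)=1
use order (left to right): req, ctr, env, key, val
typing: ✓ — P
ordered: ✓ — env, key, req, ctr, val once each; derivable with no W/C/E
linear: ✓ — exactly-once usage across env, key, req, ctr, val
affine: ✓ — none of env, key, req, ctr, val used more than once
relevant: ✓ — every one of env, key, req, ctr, val appears
unrestricted: ✓ — well-typed at P; no restrictions here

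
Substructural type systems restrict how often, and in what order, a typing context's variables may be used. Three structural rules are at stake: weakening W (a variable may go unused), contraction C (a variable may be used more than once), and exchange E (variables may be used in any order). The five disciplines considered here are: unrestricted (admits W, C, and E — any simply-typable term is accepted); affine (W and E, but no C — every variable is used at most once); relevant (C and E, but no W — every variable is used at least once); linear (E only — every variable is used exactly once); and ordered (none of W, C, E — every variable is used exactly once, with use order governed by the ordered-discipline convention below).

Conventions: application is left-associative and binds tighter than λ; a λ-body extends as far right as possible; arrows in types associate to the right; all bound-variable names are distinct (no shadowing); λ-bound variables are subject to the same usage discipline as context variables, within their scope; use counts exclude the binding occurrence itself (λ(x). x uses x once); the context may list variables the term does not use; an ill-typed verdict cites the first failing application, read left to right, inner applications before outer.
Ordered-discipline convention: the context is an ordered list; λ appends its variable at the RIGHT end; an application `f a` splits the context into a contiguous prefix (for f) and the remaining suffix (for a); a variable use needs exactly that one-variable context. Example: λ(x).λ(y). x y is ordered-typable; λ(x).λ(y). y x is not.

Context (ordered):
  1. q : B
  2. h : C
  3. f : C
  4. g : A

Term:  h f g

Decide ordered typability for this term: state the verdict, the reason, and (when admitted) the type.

no — not simply typable
usage: q: 0×, h: 1×, f: 1×, g: 1×
order of uses: h, f, g
typing: ill-typed: non-arrow in function slot: C
summary: ordered ✗, linear ✗, affine ✗, relevant ✗, unrestricted ✗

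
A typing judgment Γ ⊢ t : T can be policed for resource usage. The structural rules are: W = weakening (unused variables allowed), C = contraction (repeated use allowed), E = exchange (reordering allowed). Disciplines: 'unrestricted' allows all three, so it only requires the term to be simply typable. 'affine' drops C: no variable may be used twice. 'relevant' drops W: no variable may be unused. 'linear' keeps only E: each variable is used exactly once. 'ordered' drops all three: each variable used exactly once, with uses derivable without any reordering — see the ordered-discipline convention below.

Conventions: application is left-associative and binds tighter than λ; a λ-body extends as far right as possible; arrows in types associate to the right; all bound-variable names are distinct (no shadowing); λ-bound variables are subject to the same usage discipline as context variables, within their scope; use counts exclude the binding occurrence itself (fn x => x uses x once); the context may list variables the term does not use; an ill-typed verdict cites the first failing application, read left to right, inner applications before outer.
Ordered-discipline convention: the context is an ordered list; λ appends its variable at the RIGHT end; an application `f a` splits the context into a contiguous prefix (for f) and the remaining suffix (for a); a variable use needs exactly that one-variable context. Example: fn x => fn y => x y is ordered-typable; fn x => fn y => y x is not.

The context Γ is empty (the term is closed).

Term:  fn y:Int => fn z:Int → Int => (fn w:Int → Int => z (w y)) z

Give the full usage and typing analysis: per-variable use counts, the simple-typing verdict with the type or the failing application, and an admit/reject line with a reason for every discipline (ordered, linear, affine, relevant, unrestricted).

variable uses: y [bound]: 1; z [bound]: 2; w [bound]: 1
order of uses: z, w, y, z
typing: well-typed at Int → (Int → Int) → Int
ordered: ✗ — needs contraction — z ×2
linear: ✗ — needs contraction — z ×2
affine: ✗ — needs contraction — z ×2
relevant: ✓ — none of y, z, w goes unused
unrestricted: ✓ — typability at Int → (Int → Int) → Int is all that's needed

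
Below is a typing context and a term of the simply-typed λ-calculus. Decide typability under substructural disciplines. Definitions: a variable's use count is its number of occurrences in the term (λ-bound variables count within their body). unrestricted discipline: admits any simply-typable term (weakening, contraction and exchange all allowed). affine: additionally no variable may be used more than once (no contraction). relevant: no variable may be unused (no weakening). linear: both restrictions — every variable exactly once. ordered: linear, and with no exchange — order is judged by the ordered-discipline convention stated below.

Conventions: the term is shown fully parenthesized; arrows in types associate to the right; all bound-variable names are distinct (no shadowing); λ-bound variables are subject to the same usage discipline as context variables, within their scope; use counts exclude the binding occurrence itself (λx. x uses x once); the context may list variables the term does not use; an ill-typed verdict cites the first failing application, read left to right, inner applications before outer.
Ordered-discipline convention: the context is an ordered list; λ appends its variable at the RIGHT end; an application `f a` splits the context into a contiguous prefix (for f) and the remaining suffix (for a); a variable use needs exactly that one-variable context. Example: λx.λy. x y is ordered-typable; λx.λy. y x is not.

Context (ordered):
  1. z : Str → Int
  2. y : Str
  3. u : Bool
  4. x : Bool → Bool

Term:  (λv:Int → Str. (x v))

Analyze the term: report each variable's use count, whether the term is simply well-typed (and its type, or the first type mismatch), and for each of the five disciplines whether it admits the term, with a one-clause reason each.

variable uses: z: 0; y: 0; u: 0; x: 1; v (λ-bound): 1
left-to-right use order: x, v
typing: ill-typed: an argument Int → Str mismatches the expected Bool
ordered ✗ (not simply typable)
linear ✗ (fails simple typing)
affine ✗ (a type mismatch blocks all five)
relevant ✗ (the type mismatch rejects it)
unrestricted ✗ (not simply typable)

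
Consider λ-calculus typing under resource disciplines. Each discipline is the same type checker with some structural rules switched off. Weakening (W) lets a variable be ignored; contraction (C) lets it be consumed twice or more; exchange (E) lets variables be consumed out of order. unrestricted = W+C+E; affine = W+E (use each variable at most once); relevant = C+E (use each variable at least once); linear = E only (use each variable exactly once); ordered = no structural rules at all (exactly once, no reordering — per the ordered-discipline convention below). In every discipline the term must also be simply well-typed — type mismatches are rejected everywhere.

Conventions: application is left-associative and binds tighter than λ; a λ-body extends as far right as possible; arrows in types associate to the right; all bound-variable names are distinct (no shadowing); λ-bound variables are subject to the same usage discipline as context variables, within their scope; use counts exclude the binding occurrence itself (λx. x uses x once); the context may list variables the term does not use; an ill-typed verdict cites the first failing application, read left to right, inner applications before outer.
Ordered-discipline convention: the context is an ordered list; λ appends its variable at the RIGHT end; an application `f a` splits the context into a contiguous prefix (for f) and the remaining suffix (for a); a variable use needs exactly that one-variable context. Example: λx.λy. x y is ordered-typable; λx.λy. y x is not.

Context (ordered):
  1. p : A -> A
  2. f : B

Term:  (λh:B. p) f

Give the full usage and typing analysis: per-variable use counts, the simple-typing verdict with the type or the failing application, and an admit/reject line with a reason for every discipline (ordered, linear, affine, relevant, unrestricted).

variable uses: p: 1×; f: 1×; h (bound): 0×
uses in reading order: p, f
typing: well-typed — term : A -> A
ordered: ✗ — h left unused
linear: ✗ — h left unused
affine: ✓ — p, f, h: no repeats, contraction unneeded
relevant: ✗ — h left unused
unrestricted: ✓ — type-checks (A -> A) and nothing is barred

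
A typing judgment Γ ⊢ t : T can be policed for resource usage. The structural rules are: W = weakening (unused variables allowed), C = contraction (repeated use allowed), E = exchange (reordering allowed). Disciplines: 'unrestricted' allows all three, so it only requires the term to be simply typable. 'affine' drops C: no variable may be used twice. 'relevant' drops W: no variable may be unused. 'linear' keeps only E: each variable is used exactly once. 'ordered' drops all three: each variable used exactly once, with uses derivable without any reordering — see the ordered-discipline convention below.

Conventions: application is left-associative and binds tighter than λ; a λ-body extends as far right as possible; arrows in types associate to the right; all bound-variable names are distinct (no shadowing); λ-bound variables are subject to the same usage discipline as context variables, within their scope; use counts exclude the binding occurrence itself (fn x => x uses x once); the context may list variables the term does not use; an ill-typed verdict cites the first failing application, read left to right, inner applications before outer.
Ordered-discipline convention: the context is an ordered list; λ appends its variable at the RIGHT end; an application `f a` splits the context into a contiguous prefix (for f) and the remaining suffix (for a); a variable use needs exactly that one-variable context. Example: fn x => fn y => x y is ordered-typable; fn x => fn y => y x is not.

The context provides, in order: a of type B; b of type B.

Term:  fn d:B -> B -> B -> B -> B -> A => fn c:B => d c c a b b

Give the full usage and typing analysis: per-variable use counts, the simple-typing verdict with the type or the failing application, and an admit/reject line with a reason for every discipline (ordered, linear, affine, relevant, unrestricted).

use counts: a ×1, b ×2, d [bound] ×1, c [bound] ×2
use order (left to right): d, c, c, a, b, b
typing: well-typed — term : (B -> B -> B -> B -> B -> A) -> B -> A
ordered: ✗, repeated use of b ×2, c ×2
linear: ✗, repeated use of b ×2, c ×2
affine: ✗, repeated use of b ×2, c ×2
relevant: ✓, none of a, b, d, c goes unused
unrestricted: ✓, typability at (B -> B -> B -> B -> B -> A) -> B -> A is all that's needed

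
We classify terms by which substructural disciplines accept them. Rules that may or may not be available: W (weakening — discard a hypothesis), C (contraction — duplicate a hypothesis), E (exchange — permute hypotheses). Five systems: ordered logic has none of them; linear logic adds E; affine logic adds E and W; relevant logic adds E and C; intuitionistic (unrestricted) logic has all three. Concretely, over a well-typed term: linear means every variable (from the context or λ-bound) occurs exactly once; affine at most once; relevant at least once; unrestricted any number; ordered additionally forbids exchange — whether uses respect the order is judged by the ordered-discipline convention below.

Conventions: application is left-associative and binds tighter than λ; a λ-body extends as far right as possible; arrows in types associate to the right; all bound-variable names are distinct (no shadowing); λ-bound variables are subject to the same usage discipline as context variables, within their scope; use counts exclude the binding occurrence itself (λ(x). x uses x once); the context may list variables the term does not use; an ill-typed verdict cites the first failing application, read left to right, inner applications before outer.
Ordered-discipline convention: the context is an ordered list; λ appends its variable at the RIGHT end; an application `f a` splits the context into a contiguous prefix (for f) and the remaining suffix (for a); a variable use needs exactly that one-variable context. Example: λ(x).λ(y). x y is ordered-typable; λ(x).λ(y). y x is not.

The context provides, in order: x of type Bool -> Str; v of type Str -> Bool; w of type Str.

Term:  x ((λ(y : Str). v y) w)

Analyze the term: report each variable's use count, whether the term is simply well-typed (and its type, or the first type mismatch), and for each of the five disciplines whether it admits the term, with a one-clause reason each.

variable uses: x: 1; v: 1; w: 1; y (λ-bound): 1
order of uses: x, v, y, w
typing: ✓ — Str
ordered: ✓ — single-use (x, v, w, y), ordered derivation ok
linear: ✓ — exactly-once usage across x, v, w, y
affine: ✓ — none of x, v, w, y used more than once
relevant: ✓ — none of x, v, w, y goes unused
unrestricted: ✓ — simply typable at Str; W, C, E all held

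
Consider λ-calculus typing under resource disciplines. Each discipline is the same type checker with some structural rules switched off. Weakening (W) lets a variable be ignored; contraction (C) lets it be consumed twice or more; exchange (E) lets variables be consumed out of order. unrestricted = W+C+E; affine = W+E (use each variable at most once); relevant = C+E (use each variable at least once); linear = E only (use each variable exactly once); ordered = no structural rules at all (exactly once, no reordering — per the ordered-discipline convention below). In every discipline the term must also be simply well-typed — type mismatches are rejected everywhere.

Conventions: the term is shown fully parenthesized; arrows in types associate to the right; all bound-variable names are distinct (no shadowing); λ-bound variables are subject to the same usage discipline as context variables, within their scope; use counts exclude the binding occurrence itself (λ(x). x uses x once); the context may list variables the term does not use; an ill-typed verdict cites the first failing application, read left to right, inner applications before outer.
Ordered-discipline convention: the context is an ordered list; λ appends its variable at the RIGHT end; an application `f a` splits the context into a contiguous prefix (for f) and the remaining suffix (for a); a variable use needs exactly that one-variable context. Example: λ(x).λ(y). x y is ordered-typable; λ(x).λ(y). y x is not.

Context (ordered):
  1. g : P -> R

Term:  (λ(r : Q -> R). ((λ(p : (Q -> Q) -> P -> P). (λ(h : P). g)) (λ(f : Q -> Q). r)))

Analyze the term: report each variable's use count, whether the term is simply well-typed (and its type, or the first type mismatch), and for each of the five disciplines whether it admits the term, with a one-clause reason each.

variable uses: g ×1; r (λ-bound) ×1; p (λ-bound) ×0; h (λ-bound) ×0; f (λ-bound) ×0
use order (left to right): g, r
typing: ill-typed: a function awaiting (Q -> Q) -> P -> P gets (Q -> Q) -> Q -> R
ordered: ✗ — the type mismatch rejects it
linear: ✗ — not simply typable
affine: ✗ — fails simple typing
relevant: ✗ — a type mismatch blocks all five
unrestricted: ✗ — the type mismatch rejects it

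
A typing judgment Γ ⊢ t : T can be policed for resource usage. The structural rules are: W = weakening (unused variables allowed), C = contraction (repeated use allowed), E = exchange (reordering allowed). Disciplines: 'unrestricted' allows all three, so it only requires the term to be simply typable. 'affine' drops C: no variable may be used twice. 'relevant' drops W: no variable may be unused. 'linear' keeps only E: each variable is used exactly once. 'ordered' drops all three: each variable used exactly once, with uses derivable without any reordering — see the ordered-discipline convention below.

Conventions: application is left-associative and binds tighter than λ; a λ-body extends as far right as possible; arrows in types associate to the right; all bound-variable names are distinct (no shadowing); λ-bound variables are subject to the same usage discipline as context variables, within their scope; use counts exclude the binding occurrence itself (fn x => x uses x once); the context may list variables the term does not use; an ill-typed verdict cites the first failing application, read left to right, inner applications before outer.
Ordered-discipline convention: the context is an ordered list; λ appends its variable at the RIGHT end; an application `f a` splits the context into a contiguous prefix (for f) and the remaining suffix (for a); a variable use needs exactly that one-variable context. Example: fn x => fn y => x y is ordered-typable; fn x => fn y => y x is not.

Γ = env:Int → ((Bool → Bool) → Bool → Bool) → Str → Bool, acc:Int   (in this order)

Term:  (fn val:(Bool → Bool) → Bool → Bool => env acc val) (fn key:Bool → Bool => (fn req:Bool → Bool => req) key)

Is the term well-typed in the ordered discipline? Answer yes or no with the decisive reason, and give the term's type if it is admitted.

yes — env, acc, val, key, req: once each, no exchange needed; term : Str → Bool
counts: env=1; acc=1; val (bound)=1; key (bound)=1; req (bound)=1
uses in reading order: env, acc, val, req, key
typing: ✓ — Str → Bool
all disciplines: ordered ✓ · linear ✓ · affine ✓ · relevant ✓ · unrestricted ✓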